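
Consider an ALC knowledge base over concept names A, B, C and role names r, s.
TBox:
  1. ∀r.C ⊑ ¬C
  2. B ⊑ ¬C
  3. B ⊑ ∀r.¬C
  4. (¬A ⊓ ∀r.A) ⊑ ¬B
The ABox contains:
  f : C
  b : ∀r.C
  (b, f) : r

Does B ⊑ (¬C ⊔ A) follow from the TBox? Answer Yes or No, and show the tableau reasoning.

Yes

1. B ⊑ (¬C ⊔ A)  ⇔  (B ⊓ (C ⊓ ¬A)) unsat w.r.t. T
   all branches close; clash {C, ¬C} at x₀
2. Hence B ⊑ (¬C ⊔ A): entailed.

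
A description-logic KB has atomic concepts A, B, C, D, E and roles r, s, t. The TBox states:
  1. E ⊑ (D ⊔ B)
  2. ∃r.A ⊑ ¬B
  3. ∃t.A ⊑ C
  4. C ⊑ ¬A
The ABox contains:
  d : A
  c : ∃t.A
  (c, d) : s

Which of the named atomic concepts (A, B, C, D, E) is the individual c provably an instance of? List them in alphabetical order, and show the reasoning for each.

{C}

1. c : A?  L(c) = {∃t.A} ∪ {¬A}
   apply at c: ∃t.A⊑C
   open: L(c) ⊇ {C, ¬A, ¬E, ∀r.¬A, ∃t.A} (+ ∃-successors) — c ∉ A possible
2. c : B?  L(c) = {∃t.A} ∪ {¬B}
   apply at c: ∃t.A⊑C
   open: L(c) ⊇ {C, ¬A, ¬B, ¬E, ∃t.A} (+ ∃-successors) — c ∉ B possible
3. c : C?  L(c) = {∃t.A} ∪ {¬C}
   clash {B, ¬B} at c — c ∈ C
4. c : D?  L(c) = {∃t.A} ∪ {¬D}
   apply at c: ∃t.A⊑C
   open: L(c) ⊇ {C, ¬A, ¬D, ¬E, ∀r.¬A, …} (+ ∃-successors) — c ∉ D possible
5. c : E?  L(c) = {∃t.A} ∪ {¬E}
   apply at c: ∃t.A⊑C
   open: L(c) ⊇ {C, ¬A, ¬E, ∀r.¬A, ∃t.A} (+ ∃-successors) — c ∉ E possible
6. Entailed for c: {C}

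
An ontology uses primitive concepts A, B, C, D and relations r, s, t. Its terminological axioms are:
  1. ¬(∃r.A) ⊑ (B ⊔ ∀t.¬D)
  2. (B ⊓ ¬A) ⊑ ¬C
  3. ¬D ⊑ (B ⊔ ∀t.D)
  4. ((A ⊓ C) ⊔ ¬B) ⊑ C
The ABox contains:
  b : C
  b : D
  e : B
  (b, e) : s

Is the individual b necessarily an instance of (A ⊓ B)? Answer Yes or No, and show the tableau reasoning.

1. b : (A ⊓ B)?  L(b) = {C, D} ∪ {(¬A ⊔ ¬B)}
   open: L(b) ⊇ {C, D, ¬A, ¬B, ∃r.A} (+ ∃-successors) — b ∉ (A ⊓ B) possible
2. Hence b : (A ⊓ B): not entailed.

No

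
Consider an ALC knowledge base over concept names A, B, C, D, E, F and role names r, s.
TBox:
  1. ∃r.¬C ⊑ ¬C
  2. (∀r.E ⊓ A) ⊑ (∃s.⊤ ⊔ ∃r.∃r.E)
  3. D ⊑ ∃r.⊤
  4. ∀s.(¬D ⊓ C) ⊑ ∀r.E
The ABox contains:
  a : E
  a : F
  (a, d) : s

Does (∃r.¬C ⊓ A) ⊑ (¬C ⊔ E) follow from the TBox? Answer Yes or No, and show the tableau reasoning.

Yes

1. (∃r.¬C ⊓ A) ⊑ (¬C ⊔ E)  ⇔  ((∃r.¬C ⊓ A) ⊓ (C ⊓ ¬E)) unsat w.r.t. T
   all branches close; clash {C, ¬C} at x₀
2. Hence (∃r.¬C ⊓ A) ⊑ (¬C ⊔ E): entailed.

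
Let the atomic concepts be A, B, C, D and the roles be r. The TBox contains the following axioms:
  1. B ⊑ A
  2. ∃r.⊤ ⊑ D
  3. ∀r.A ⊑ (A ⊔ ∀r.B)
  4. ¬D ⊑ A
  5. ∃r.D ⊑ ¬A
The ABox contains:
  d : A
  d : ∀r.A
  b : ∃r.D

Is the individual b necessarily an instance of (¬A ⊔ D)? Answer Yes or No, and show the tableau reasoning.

Yes

1. b : (¬A ⊔ D)?  L(b) = {∃r.D} ∪ {(A ⊓ ¬D)}
   clash {D, ¬D} at b — b ∈ (¬A ⊔ D)
2. Hence b : (¬A ⊔ D): entailed.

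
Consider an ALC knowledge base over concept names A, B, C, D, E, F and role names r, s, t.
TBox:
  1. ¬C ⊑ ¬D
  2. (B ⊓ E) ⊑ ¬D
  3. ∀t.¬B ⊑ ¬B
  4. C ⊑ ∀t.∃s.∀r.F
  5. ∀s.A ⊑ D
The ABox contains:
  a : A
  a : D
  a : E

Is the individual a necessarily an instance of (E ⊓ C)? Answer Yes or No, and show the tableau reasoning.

Yes

1. a : (E ⊓ C)?  L(a) = {A, D, E} ∪ {(¬E ⊔ ¬C)}
   clash {D, ¬D} at a — a ∈ (E ⊓ C)
2. Hence a : (E ⊓ C): entailed.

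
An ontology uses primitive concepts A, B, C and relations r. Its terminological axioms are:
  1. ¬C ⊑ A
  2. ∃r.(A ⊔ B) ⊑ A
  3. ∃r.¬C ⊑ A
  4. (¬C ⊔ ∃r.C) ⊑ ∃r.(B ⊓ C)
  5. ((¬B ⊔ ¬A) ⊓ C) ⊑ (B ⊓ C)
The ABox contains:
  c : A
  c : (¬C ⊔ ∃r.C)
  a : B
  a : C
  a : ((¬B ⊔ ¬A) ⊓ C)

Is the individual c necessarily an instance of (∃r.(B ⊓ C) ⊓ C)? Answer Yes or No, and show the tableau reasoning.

1. c : (∃r.(B ⊓ C) ⊓ C)?  L(c) = {A, (¬C ⊔ ∃r.C)} ∪ {(∀r.(¬B ⊔ ¬C) ⊔ ¬C)}
   apply at c: (¬C ⊔ ∃r.C)⊑∃r.(B ⊓ C)
   open: L(c) ⊇ {A, ¬C, ∃r.(B ⊓ C)} (+ ∃-successors) — c ∉ (∃r.(B ⊓ C) ⊓ C) possible
2. Hence c : (∃r.(B ⊓ C) ⊓ C): not entailed.

No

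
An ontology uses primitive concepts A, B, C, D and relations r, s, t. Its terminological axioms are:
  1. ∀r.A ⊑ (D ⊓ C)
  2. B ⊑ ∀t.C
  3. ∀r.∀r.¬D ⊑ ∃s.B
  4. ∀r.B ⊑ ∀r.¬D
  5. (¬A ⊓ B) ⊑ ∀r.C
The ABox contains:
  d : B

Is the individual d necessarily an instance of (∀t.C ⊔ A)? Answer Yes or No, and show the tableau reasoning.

1. d : (∀t.C ⊔ A)?  L(d) = {B} ∪ {(∃t.¬C ⊓ ¬A)}
   clash {C, ¬C} at an ∃-successor — d ∈ (∀t.C ⊔ A)
2. Hence d : (∀t.C ⊔ A): entailed.

Yes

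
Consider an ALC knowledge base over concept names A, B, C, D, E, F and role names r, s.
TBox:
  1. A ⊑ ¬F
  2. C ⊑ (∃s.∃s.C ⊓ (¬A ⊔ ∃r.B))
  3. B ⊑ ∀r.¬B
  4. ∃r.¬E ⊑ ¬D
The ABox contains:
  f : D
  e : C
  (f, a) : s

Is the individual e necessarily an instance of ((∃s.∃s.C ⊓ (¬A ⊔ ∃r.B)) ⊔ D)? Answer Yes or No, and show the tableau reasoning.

Yes

1. e : ((∃s.∃s.C ⊓ (¬A ⊔ ∃r.B)) ⊔ D)?  L(e) = {C} ∪ {((∀s.∀s.¬C ⊔ (A ⊓ ∀r.¬B)) ⊓ ¬D)}
   clash {B, ¬B} at an ∃-successor — e ∈ ((∃s.∃s.C ⊓ (¬A ⊔ ∃r.B)) ⊔ D)
2. Hence e : ((∃s.∃s.C ⊓ (¬A ⊔ ∃r.B)) ⊔ D): entailed.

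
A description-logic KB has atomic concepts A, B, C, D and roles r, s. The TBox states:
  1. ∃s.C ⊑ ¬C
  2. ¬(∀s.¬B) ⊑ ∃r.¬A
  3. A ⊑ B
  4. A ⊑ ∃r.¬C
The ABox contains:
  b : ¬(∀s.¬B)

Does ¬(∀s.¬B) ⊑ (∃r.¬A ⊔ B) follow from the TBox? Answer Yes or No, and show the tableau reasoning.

Yes

1. ¬(∀s.¬B) ⊑ (∃r.¬A ⊔ B)  ⇔  (∃s.B ⊓ (∀r.A ⊓ ¬B)) unsat w.r.t. T
   all branches close; clash {B, ¬B} at x₀
2. Hence ¬(∀s.¬B) ⊑ (∃r.¬A ⊔ B): entailed.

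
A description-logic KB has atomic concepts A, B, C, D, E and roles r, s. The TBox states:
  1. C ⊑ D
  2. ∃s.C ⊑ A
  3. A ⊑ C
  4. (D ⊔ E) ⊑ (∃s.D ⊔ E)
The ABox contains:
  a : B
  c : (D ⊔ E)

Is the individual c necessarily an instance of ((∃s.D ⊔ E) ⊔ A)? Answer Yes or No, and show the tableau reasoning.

Yes

1. c : ((∃s.D ⊔ E) ⊔ A)?  L(c) = {(D ⊔ E)} ∪ {((∀s.¬D ⊓ ¬E) ⊓ ¬A)}
   clash {E, ¬E} at c — c ∈ ((∃s.D ⊔ E) ⊔ A)
2. Hence c : ((∃s.D ⊔ E) ⊔ A): entailed.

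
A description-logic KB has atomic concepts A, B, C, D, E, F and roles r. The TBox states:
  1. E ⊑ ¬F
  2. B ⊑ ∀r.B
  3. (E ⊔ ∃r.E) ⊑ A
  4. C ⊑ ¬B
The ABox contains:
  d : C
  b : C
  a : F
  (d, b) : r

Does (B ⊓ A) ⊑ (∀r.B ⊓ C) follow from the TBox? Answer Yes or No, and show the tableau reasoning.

1. (B ⊓ A) ⊑ (∀r.B ⊓ C)  ⇔  ((B ⊓ A) ⊓ (∃r.¬B ⊔ ¬C)) unsat w.r.t. T
   apply at x₀: B⊑∀r.B
   open: L(x₀) ⊇ {A, B, ¬C, ¬E, ∀r.B}
2. Hence (B ⊓ A) ⊑ (∀r.B ⊓ C): not entailed.

No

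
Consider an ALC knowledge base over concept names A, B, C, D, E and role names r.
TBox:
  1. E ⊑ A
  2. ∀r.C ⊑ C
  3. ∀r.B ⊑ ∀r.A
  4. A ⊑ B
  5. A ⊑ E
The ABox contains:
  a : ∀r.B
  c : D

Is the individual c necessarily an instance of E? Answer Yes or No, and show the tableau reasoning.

No

1. c : E?  L(c) = {D} ∪ {¬E}
   open: L(c) ⊇ {D, ¬A, ¬E, ∃r.¬B, ∃r.¬C} (+ ∃-successors) — c ∉ E possible
2. Hence c : E: not entailed.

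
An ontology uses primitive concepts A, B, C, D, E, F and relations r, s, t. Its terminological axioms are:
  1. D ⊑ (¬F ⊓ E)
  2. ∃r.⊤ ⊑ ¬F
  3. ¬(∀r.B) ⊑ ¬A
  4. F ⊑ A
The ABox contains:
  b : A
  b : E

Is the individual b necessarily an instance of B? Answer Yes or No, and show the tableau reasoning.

No

1. b : B?  L(b) = {A, E} ∪ {¬B}
   open: L(b) ⊇ {A, E, ¬B, ¬D, ∀r.B, …} — b ∉ B possible
2. Hence b : B: not entailed.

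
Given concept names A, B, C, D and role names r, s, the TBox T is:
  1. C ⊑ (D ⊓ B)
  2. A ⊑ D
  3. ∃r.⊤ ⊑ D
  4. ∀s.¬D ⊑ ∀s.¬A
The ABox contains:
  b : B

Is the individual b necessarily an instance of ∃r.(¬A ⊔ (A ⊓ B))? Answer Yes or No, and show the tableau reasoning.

1. b : ∃r.(¬A ⊔ (A ⊓ B))?  L(b) = {B} ∪ {∀r.(A ⊓ (¬A ⊔ ¬B))}
   open: L(b) ⊇ {B, ¬A, ¬C, ∀r.(A ⊓ (¬A ⊔ ¬B)), ∀r.⊥, …} (+ ∃-successors) — b ∉ ∃r.(¬A ⊔ (A ⊓ B)) possible
2. Hence b : ∃r.(¬A ⊔ (A ⊓ B)): not entailed.

No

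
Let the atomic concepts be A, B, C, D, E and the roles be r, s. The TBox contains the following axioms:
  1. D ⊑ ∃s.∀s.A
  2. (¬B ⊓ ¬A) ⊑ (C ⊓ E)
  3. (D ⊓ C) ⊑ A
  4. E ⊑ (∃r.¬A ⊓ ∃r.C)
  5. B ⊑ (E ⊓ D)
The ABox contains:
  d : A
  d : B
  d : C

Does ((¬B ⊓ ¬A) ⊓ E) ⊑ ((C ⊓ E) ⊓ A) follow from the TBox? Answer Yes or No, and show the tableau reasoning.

1. ((¬B ⊓ ¬A) ⊓ E) ⊑ ((C ⊓ E) ⊓ A)  ⇔  (((¬B ⊓ ¬A) ⊓ E) ⊓ ((¬C ⊔ ¬E) ⊔ ¬A)) unsat w.r.t. T
   apply at x₀: (¬B ⊓ ¬A)⊑(C ⊓ E); E⊑(∃r.¬A ⊓ ∃r.C)
   open: L(x₀) ⊇ {C, E, ¬A, ¬B, ¬D, …} (+ ∃-successors)
2. Hence ((¬B ⊓ ¬A) ⊓ E) ⊑ ((C ⊓ E) ⊓ A): not entailed.

No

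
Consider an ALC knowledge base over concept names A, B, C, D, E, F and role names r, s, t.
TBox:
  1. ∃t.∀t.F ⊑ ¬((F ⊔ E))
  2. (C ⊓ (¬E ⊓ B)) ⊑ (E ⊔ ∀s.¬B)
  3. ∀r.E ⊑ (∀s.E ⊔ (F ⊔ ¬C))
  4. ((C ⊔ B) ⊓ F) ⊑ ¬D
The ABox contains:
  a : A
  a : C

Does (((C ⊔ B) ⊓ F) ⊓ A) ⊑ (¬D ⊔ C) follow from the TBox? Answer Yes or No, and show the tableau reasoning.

Yes

1. (((C ⊔ B) ⊓ F) ⊓ A) ⊑ (¬D ⊔ C)  ⇔  ((((C ⊔ B) ⊓ F) ⊓ A) ⊓ (D ⊓ ¬C)) unsat w.r.t. T
   all branches close; clash {D, ¬D} at x₀
2. Hence (((C ⊔ B) ⊓ F) ⊓ A) ⊑ (¬D ⊔ C): entailed.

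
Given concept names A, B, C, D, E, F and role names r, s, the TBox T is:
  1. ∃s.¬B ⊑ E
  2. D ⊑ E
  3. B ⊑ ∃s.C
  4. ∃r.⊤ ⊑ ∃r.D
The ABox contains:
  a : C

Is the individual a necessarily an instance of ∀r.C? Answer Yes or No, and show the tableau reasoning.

No

1. a : ∀r.C?  L(a) = {C} ∪ {∃r.¬C}
   open: L(a) ⊇ {C, ¬B, ¬D, ∀s.B, ∃r.D, …} (+ ∃-successors) — a ∉ ∀r.C possible
2. Hence a : ∀r.C: not entailed.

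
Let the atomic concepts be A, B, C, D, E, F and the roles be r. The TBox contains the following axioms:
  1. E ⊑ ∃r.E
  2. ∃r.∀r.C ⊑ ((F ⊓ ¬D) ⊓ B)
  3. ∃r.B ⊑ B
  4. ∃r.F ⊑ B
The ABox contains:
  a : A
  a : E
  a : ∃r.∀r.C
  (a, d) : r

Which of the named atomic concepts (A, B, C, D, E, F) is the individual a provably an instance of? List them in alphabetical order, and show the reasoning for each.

1. a : A?  L(a) = {A, E, ∃r.∀r.C} ∪ {¬A}
   clash {A, ¬A} at a — a ∈ A
2. a : B?  L(a) = {A, E, ∃r.∀r.C} ∪ {¬B}
   clash {B, ¬B} at a — a ∈ B
3. a : C?  L(a) = {A, E, ∃r.∀r.C} ∪ {¬C}
   apply at a: E⊑∃r.E; ∃r.∀r.C⊑((F ⊓ ¬D) ⊓ B)
   open: L(a) ⊇ {A, B, E, F, ¬C, …} (+ ∃-successors) — a ∉ C possible
4. a : D?  L(a) = {A, E, ∃r.∀r.C} ∪ {¬D}
   apply at a: E⊑∃r.E; ∃r.∀r.C⊑((F ⊓ ¬D) ⊓ B)
   open: L(a) ⊇ {A, B, E, F, ¬D, …} (+ ∃-successors) — a ∉ D possible
5. a : E?  L(a) = {A, E, ∃r.∀r.C} ∪ {¬E}
   clash {E, ¬E} at a — a ∈ E
6. a : F?  L(a) = {A, E, ∃r.∀r.C} ∪ {¬F}
   clash {F, ¬F} at a — a ∈ F
7. Entailed for a: {A, B, E, F}

{A, B, E, F}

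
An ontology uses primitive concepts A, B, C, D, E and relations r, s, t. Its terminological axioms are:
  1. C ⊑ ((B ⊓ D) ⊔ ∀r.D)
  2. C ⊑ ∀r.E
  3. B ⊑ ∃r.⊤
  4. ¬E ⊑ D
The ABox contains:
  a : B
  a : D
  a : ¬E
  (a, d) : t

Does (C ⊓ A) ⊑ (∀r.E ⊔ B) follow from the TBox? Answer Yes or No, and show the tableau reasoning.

1. (C ⊓ A) ⊑ (∀r.E ⊔ B)  ⇔  ((C ⊓ A) ⊓ (∃r.¬E ⊓ ¬B)) unsat w.r.t. T
   all branches close; clash {E, ¬E} at an ∃-successor
2. Hence (C ⊓ A) ⊑ (∀r.E ⊔ B): entailed.

Yes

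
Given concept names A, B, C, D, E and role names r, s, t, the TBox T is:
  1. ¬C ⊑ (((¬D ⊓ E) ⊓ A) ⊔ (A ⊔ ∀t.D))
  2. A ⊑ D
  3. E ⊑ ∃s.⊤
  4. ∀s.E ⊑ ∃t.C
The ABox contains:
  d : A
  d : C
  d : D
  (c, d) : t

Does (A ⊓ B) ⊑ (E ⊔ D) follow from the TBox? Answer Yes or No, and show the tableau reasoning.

1. (A ⊓ B) ⊑ (E ⊔ D)  ⇔  ((A ⊓ B) ⊓ (¬E ⊓ ¬D)) unsat w.r.t. T
   all branches close; clash {D, ¬D} at x₀
2. Hence (A ⊓ B) ⊑ (E ⊔ D): entailed.

Yes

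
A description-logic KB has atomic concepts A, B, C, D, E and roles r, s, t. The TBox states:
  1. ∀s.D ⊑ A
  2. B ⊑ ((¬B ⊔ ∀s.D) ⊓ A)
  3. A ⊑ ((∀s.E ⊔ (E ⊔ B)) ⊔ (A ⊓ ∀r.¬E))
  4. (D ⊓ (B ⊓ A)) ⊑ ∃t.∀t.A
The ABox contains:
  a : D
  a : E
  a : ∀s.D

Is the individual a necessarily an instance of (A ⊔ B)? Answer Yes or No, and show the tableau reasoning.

1. a : (A ⊔ B)?  L(a) = {D, E, ∀s.D} ∪ {(¬A ⊓ ¬B)}
   clash {A, ¬A} at a — a ∈ (A ⊔ B)
2. Hence a : (A ⊔ B): entailed.

Yes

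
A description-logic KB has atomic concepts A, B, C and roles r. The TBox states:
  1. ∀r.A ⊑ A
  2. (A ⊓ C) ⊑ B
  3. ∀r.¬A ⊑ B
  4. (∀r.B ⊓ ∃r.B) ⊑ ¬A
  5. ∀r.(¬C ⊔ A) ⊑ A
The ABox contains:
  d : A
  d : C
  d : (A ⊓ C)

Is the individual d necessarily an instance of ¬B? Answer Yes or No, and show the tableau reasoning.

No

1. d : ¬B?  L(d) = {A, C, (A ⊓ C)} ∪ {B}
   open: L(d) ⊇ {A, B, C, ∃r.¬B} (+ ∃-successors) — d ∉ ¬B possible
2. Hence d : ¬B: not entailed.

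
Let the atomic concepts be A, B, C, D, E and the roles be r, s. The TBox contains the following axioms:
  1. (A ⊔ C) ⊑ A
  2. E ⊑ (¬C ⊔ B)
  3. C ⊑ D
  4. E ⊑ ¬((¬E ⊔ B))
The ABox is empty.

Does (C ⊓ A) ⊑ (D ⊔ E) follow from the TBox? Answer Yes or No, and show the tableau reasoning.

Yes

1. (C ⊓ A) ⊑ (D ⊔ E)  ⇔  ((C ⊓ A) ⊓ (¬D ⊓ ¬E)) unsat w.r.t. T
   all branches close; clash {D, ¬D} at x₀
2. Hence (C ⊓ A) ⊑ (D ⊔ E): entailed.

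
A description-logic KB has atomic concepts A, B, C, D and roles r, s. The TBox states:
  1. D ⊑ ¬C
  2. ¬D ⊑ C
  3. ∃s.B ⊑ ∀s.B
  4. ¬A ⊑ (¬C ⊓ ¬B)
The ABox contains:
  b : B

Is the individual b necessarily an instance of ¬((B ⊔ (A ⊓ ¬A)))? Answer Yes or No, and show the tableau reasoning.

No

1. b : ¬((B ⊔ (A ⊓ ¬A)))?  L(b) = {B} ∪ {(B ⊔ (A ⊓ ¬A))}
   open: L(b) ⊇ {A, B, D, ¬C, ∀s.¬B} — b ∉ ¬((B ⊔ (A ⊓ ¬A))) possible
2. Hence b : ¬((B ⊔ (A ⊓ ¬A))): not entailed.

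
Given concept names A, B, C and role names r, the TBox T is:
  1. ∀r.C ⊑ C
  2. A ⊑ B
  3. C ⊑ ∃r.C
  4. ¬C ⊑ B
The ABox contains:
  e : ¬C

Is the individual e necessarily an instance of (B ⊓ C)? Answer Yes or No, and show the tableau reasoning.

1. e : (B ⊓ C)?  L(e) = {¬C} ∪ {(¬B ⊔ ¬C)}
   apply at e: ¬C⊑B
   open: L(e) ⊇ {B, ¬C, ∃r.¬C} (+ ∃-successors) — e ∉ (B ⊓ C) possible
2. Hence e : (B ⊓ C): not entailed.

No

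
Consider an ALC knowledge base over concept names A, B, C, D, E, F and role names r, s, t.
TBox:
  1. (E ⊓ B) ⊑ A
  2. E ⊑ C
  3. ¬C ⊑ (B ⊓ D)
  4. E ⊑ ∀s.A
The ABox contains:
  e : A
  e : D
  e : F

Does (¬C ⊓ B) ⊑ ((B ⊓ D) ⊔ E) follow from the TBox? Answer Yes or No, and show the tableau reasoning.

Yes

1. (¬C ⊓ B) ⊑ ((B ⊓ D) ⊔ E)  ⇔  ((¬C ⊓ B) ⊓ ((¬B ⊔ ¬D) ⊓ ¬E)) unsat w.r.t. T
   all branches close; clash {D, ¬D} at x₀
2. Hence (¬C ⊓ B) ⊑ ((B ⊓ D) ⊔ E): entailed.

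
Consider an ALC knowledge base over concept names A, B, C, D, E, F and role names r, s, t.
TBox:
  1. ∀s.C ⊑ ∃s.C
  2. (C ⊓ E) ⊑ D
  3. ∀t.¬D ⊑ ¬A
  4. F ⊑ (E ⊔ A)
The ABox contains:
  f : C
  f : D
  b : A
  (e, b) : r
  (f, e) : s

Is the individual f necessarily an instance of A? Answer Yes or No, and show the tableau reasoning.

1. f : A?  L(f) = {C, D} ∪ {¬A}
   open: L(f) ⊇ {C, D, ¬A, ¬F, ∃s.¬C} (+ ∃-successors) — f ∉ A possible
2. Hence f : A: not entailed.

No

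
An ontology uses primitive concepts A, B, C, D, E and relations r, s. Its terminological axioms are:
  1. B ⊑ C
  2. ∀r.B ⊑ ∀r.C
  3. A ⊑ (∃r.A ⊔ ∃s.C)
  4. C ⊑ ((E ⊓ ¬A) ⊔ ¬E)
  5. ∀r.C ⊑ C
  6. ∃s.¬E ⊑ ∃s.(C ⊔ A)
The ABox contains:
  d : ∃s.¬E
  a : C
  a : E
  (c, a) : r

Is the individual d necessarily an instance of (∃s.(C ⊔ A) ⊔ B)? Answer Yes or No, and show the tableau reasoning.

Yes

1. d : (∃s.(C ⊔ A) ⊔ B)?  L(d) = {∃s.¬E} ∪ {(∀s.(¬C ⊓ ¬A) ⊓ ¬B)}
   clash {C, ¬C} at an ∃-successor — d ∈ (∃s.(C ⊔ A) ⊔ B)
2. Hence d : (∃s.(C ⊔ A) ⊔ B): entailed.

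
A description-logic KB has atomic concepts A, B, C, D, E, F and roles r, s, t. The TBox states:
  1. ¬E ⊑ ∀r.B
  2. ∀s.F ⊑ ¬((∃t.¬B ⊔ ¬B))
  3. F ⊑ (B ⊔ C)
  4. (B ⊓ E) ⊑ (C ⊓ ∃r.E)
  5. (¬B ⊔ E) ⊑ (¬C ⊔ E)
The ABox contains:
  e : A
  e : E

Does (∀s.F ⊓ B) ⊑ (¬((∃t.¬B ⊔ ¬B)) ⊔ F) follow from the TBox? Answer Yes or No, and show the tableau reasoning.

Yes

1. (∀s.F ⊓ B) ⊑ (¬((∃t.¬B ⊔ ¬B)) ⊔ F)  ⇔  ((∀s.F ⊓ B) ⊓ ((∃t.¬B ⊔ ¬B) ⊓ ¬F)) unsat w.r.t. T
   all branches close; clash {B, ¬B} at x₀
2. Hence (∀s.F ⊓ B) ⊑ (¬((∃t.¬B ⊔ ¬B)) ⊔ F): entailed.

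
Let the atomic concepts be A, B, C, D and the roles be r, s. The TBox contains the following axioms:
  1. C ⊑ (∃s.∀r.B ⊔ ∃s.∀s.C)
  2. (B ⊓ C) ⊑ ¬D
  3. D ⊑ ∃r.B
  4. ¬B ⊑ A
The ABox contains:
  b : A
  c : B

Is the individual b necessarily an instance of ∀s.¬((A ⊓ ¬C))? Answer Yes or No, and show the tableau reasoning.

No

1. b : ∀s.¬((A ⊓ ¬C))?  L(b) = {A} ∪ {∃s.(A ⊓ ¬C)}
   open: L(b) ⊇ {A, ¬C, ¬D, ∃s.(A ⊓ ¬C)} (+ ∃-successors) — b ∉ ∀s.¬((A ⊓ ¬C)) possible
2. Hence b : ∀s.¬((A ⊓ ¬C)): not entailed.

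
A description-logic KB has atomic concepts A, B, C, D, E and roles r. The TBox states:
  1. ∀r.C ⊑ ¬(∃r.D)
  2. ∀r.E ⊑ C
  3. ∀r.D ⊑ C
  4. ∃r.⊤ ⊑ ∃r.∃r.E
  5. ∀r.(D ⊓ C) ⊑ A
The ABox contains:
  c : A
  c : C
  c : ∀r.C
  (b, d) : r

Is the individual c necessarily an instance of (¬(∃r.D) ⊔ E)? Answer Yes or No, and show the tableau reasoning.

Yes

1. c : (¬(∃r.D) ⊔ E)?  L(c) = {A, C, ∀r.C} ∪ {(∃r.D ⊓ ¬E)}
   clash {D, ¬D} at an ∃-successor — c ∈ (¬(∃r.D) ⊔ E)
2. Hence c : (¬(∃r.D) ⊔ E): entailed.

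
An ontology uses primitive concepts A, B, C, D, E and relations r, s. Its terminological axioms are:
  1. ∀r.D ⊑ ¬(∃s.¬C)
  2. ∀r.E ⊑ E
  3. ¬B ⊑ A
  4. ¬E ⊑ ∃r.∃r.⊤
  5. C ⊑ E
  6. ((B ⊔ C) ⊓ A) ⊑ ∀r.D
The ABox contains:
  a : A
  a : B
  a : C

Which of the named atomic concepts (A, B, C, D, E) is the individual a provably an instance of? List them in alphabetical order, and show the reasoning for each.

1. a : A?  L(a) = {A, B, C} ∪ {¬A}
   clash {A, ¬A} at a — a ∈ A
2. a : B?  L(a) = {A, B, C} ∪ {¬B}
   clash {B, ¬B} at a — a ∈ B
3. a : C?  L(a) = {A, B, C} ∪ {¬C}
   clash {C, ¬C} at a — a ∈ C
4. a : D?  L(a) = {A, B, C} ∪ {¬D}
   apply at a: C⊑E
   open: L(a) ⊇ {A, B, C, E, ¬D, …} — a ∉ D possible
5. a : E?  L(a) = {A, B, C} ∪ {¬E}
   clash {E, ¬E} at a — a ∈ E
6. Entailed for a: {A, B, C, E}

{A, B, C, E}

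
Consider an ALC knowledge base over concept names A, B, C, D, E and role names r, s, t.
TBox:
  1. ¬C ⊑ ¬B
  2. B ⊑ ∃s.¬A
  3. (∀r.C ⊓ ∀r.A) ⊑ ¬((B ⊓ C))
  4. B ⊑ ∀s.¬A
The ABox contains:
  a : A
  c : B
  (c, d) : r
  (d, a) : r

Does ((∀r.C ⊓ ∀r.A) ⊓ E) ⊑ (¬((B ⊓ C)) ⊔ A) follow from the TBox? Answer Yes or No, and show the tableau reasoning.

Yes

1. ((∀r.C ⊓ ∀r.A) ⊓ E) ⊑ (¬((B ⊓ C)) ⊔ A)  ⇔  (((∀r.C ⊓ ∀r.A) ⊓ E) ⊓ ((B ⊓ C) ⊓ ¬A)) unsat w.r.t. T
   all branches close; clash {C, ¬C} at x₀
2. Hence ((∀r.C ⊓ ∀r.A) ⊓ E) ⊑ (¬((B ⊓ C)) ⊔ A): entailed.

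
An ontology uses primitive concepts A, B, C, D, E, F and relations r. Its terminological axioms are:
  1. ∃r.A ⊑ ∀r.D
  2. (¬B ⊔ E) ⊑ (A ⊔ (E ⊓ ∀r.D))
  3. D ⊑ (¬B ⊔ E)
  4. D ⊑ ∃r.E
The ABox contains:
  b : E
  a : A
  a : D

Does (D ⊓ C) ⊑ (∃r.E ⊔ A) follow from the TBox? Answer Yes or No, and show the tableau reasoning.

Yes

1. (D ⊓ C) ⊑ (∃r.E ⊔ A)  ⇔  ((D ⊓ C) ⊓ (∀r.¬E ⊓ ¬A)) unsat w.r.t. T
   all branches close; clash {E, ¬E} at an ∃-successor
2. Hence (D ⊓ C) ⊑ (∃r.E ⊔ A): entailed.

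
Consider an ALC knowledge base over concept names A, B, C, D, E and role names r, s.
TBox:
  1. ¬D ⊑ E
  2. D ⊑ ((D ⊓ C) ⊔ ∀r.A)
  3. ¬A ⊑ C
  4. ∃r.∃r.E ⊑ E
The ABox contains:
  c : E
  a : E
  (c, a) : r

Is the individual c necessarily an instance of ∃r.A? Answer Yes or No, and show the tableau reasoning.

1. c : ∃r.A?  L(c) = {E} ∪ {∀r.¬A}
   open: L(c) ⊇ {A, E, ¬D, ∀r.¬A} — c ∉ ∃r.A possible
2. Hence c : ∃r.A: not entailed.

No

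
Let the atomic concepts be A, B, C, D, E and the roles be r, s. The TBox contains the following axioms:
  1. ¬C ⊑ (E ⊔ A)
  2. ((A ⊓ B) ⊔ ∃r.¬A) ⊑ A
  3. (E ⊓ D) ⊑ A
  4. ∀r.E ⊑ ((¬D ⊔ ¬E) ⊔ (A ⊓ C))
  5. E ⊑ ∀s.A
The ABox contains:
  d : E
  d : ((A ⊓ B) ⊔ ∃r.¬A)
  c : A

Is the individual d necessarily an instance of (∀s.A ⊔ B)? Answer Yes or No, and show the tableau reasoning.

Yes

1. d : (∀s.A ⊔ B)?  L(d) = {E, ((A ⊓ B) ⊔ ∃r.¬A)} ∪ {(∃s.¬A ⊓ ¬B)}
   clash {A, ¬A} at an ∃-successor — d ∈ (∀s.A ⊔ B)
2. Hence d : (∀s.A ⊔ B): entailed.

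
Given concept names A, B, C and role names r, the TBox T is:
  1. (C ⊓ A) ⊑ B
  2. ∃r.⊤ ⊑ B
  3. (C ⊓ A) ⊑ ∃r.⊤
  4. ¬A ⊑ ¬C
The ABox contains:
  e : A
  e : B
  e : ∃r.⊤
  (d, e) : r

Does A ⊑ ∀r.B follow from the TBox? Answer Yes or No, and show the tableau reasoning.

No

1. A ⊑ ∀r.B  ⇔  (A ⊓ ∃r.¬B) unsat w.r.t. T
   open: L(x₀) ⊇ {A, B, ¬C, ∃r.¬B} (+ ∃-successors)
2. Hence A ⊑ ∀r.B: not entailed.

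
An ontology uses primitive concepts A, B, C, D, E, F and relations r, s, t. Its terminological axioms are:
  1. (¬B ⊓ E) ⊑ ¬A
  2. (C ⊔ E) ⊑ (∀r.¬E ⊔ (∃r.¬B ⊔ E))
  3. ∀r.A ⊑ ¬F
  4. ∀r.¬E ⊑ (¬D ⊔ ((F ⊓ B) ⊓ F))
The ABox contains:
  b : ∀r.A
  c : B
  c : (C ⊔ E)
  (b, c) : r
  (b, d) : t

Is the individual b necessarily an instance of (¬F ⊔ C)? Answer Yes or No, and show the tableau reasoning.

Yes

1. b : (¬F ⊔ C)?  L(b) = {∀r.A} ∪ {(F ⊓ ¬C)}
   clash {F, ¬F} at b — b ∈ (¬F ⊔ C)
2. Hence b : (¬F ⊔ C): entailed.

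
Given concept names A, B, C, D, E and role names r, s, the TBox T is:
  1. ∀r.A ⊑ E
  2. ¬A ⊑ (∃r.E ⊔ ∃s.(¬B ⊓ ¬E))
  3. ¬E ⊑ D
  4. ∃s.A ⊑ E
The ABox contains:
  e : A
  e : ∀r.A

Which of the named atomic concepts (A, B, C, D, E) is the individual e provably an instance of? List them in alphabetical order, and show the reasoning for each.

1. e : A?  L(e) = {A, ∀r.A} ∪ {¬A}
   clash {A, ¬A} at e — e ∈ A
2. e : B?  L(e) = {A, ∀r.A} ∪ {¬B}
   apply at e: ∀r.A⊑E
   open: L(e) ⊇ {A, E, ¬B, ∀r.A} — e ∉ B possible
3. e : C?  L(e) = {A, ∀r.A} ∪ {¬C}
   apply at e: ∀r.A⊑E
   open: L(e) ⊇ {A, E, ¬C, ∀r.A} — e ∉ C possible
4. e : D?  L(e) = {A, ∀r.A} ∪ {¬D}
   apply at e: ∀r.A⊑E
   open: L(e) ⊇ {A, E, ¬D, ∀r.A} — e ∉ D possible
5. e : E?  L(e) = {A, ∀r.A} ∪ {¬E}
   clash {E, ¬E} at e — e ∈ E
6. Entailed for e: {A, E}

{A, E}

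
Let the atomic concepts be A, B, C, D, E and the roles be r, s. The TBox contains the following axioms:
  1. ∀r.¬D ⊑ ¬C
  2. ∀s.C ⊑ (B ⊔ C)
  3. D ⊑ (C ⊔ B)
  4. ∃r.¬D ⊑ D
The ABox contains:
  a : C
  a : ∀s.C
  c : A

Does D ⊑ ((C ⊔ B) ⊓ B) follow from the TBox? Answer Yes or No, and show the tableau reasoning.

No

1. D ⊑ ((C ⊔ B) ⊓ B)  ⇔  (D ⊓ ((¬C ⊓ ¬B) ⊔ ¬B)) unsat w.r.t. T
   apply at x₀: D⊑(C ⊔ B)
   open: L(x₀) ⊇ {C, D, ¬B, ∃r.D, ∃s.¬C} (+ ∃-successors)
2. Hence D ⊑ ((C ⊔ B) ⊓ B): not entailed.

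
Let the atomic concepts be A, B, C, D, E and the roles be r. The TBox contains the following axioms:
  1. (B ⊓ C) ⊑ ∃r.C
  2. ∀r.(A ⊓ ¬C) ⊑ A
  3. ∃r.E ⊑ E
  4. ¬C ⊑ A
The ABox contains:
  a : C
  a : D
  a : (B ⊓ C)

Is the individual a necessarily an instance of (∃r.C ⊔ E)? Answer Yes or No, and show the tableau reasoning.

1. a : (∃r.C ⊔ E)?  L(a) = {C, D, (B ⊓ C)} ∪ {(∀r.¬C ⊓ ¬E)}
   clash {E, ¬E} at a — a ∈ (∃r.C ⊔ E)
2. Hence a : (∃r.C ⊔ E): entailed.

Yes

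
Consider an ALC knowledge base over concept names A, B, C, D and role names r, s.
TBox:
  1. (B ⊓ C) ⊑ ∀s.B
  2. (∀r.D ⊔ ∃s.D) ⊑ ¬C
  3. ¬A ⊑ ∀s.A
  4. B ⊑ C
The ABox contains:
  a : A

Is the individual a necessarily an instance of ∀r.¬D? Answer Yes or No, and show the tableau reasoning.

No

1. a : ∀r.¬D?  L(a) = {A} ∪ {∃r.D}
   open: L(a) ⊇ {A, ¬B, ∀s.¬D, ∃r.D, ∃r.¬D} (+ ∃-successors) — a ∉ ∀r.¬D possible
2. Hence a : ∀r.¬D: not entailed.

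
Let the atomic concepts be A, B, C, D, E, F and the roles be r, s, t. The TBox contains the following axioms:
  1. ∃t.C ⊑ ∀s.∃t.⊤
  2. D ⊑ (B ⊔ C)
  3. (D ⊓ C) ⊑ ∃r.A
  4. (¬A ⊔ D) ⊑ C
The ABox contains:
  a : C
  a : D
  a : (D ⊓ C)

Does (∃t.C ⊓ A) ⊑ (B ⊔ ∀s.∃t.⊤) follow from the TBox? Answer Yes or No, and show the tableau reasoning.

Yes

1. (∃t.C ⊓ A) ⊑ (B ⊔ ∀s.∃t.⊤)  ⇔  ((∃t.C ⊓ A) ⊓ (¬B ⊓ ∃s.∀t.⊥)) unsat w.r.t. T
   all branches close; clash ⊥ at an ∃-successor
2. Hence (∃t.C ⊓ A) ⊑ (B ⊔ ∀s.∃t.⊤): entailed.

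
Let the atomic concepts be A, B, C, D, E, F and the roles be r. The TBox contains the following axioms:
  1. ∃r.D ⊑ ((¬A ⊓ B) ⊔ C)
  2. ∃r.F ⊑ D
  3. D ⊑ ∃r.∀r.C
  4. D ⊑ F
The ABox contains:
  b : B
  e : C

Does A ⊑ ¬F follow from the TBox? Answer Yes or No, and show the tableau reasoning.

1. A ⊑ ¬F  ⇔  (A ⊓ F) unsat w.r.t. T
   open: L(x₀) ⊇ {A, F, ¬D, ∀r.¬D, ∀r.¬F}
2. Hence A ⊑ ¬F: not entailed.

No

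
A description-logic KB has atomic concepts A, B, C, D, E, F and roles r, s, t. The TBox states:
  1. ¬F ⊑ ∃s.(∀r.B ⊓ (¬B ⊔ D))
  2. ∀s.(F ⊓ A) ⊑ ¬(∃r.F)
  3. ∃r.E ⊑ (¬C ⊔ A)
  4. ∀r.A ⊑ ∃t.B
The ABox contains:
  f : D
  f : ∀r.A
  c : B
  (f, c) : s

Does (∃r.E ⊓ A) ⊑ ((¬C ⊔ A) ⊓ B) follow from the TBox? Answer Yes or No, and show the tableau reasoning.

1. (∃r.E ⊓ A) ⊑ ((¬C ⊔ A) ⊓ B)  ⇔  ((∃r.E ⊓ A) ⊓ ((C ⊓ ¬A) ⊔ ¬B)) unsat w.r.t. T
   apply at x₀: ∃r.E⊑(¬C ⊔ A)
   open: L(x₀) ⊇ {A, F, ¬B, ∃r.E, ∃r.¬A, …} (+ ∃-successors)
2. Hence (∃r.E ⊓ A) ⊑ ((¬C ⊔ A) ⊓ B): not entailed.

No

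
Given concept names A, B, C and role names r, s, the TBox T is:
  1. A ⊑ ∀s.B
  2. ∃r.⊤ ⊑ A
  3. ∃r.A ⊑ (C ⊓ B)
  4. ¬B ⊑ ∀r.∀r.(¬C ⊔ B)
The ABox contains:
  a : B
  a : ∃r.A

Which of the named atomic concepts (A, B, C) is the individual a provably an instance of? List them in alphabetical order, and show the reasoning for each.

1. a : A?  L(a) = {B, ∃r.A} ∪ {¬A}
   clash {A, ¬A} at a — a ∈ A
2. a : B?  L(a) = {B, ∃r.A} ∪ {¬B}
   clash {B, ¬B} at a — a ∈ B
3. a : C?  L(a) = {B, ∃r.A} ∪ {¬C}
   clash {C, ¬C} at a — a ∈ C
4. Entailed for a: {A, B, C}

{A, B, C}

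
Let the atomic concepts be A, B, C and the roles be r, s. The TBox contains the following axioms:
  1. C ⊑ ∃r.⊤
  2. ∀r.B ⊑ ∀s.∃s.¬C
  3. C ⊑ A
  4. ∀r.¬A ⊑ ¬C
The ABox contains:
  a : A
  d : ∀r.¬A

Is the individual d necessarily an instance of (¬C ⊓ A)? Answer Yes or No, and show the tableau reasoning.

1. d : (¬C ⊓ A)?  L(d) = {∀r.¬A} ∪ {(C ⊔ ¬A)}
   apply at d: ∀r.¬A⊑¬C
   open: L(d) ⊇ {¬A, ¬C, ∀r.¬A, ∃r.¬B} (+ ∃-successors) — d ∉ (¬C ⊓ A) possible
2. Hence d : (¬C ⊓ A): not entailed.

No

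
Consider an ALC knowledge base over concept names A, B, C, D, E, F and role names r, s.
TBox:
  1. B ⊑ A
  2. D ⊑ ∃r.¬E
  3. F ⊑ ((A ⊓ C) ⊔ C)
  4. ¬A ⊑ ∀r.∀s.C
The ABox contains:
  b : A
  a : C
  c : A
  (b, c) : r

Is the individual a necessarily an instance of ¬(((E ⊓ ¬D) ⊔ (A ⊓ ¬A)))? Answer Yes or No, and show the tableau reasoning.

1. a : ¬(((E ⊓ ¬D) ⊔ (A ⊓ ¬A)))?  L(a) = {C} ∪ {((E ⊓ ¬D) ⊔ (A ⊓ ¬A))}
   open: L(a) ⊇ {A, C, E, ¬B, ¬D, …} — a ∉ ¬(((E ⊓ ¬D) ⊔ (A ⊓ ¬A))) possible
2. Hence a : ¬(((E ⊓ ¬D) ⊔ (A ⊓ ¬A))): not entailed.

No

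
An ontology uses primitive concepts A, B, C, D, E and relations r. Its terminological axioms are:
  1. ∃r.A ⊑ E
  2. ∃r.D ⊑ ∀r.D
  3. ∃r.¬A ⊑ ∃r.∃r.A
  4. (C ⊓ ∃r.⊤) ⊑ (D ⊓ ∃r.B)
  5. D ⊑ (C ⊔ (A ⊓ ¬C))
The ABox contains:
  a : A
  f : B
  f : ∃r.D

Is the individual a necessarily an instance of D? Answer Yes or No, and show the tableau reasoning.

1. a : D?  L(a) = {A} ∪ {¬D}
   open: L(a) ⊇ {A, ¬C, ¬D, ∀r.A, ∀r.¬A, …} — a ∉ D possible
2. Hence a : D: not entailed.

No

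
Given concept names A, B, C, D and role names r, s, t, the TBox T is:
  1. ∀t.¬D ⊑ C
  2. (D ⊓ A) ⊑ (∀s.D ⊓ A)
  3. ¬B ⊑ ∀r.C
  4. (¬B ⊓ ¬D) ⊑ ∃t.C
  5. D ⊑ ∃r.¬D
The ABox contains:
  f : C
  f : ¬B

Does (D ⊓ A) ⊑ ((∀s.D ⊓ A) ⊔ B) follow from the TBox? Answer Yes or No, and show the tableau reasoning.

Yes

1. (D ⊓ A) ⊑ ((∀s.D ⊓ A) ⊔ B)  ⇔  ((D ⊓ A) ⊓ ((∃s.¬D ⊔ ¬A) ⊓ ¬B)) unsat w.r.t. T
   all branches close; clash {A, ¬A} at x₀
2. Hence (D ⊓ A) ⊑ ((∀s.D ⊓ A) ⊔ B): entailed.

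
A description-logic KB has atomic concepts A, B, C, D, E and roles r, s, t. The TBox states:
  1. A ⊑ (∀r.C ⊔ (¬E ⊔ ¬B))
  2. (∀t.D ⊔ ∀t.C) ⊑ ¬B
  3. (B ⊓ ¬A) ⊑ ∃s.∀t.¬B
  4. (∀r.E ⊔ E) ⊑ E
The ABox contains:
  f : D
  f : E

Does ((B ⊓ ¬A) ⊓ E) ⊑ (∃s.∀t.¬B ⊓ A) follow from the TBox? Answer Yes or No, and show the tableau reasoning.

No

1. ((B ⊓ ¬A) ⊓ E) ⊑ (∃s.∀t.¬B ⊓ A)  ⇔  (((B ⊓ ¬A) ⊓ E) ⊓ (∀s.∃t.B ⊔ ¬A)) unsat w.r.t. T
   apply at x₀: (B ⊓ ¬A)⊑∃s.∀t.¬B
   open: L(x₀) ⊇ {B, E, ¬A, ∃s.∀t.¬B, ∃t.¬C, …} (+ ∃-successors)
2. Hence ((B ⊓ ¬A) ⊓ E) ⊑ (∃s.∀t.¬B ⊓ A): not entailed.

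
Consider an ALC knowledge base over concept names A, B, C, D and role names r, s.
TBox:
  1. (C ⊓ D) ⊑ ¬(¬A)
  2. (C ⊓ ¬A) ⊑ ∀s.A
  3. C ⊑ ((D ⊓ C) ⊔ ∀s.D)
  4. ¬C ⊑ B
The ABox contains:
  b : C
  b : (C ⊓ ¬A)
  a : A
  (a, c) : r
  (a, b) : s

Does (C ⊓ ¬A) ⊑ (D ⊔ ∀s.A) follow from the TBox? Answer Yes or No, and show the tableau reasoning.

1. (C ⊓ ¬A) ⊑ (D ⊔ ∀s.A)  ⇔  ((C ⊓ ¬A) ⊓ (¬D ⊓ ∃s.¬A)) unsat w.r.t. T
   all branches close; clash {A, ¬A} at x₀
2. Hence (C ⊓ ¬A) ⊑ (D ⊔ ∀s.A): entailed.

Yes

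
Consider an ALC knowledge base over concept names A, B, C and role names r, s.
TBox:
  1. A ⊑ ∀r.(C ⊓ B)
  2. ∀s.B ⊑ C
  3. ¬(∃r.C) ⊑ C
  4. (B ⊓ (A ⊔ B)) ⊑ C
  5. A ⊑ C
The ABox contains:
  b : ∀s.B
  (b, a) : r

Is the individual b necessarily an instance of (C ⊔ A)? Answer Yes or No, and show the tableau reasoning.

1. b : (C ⊔ A)?  L(b) = {∀s.B} ∪ {(¬C ⊓ ¬A)}
   clash {C, ¬C} at b — b ∈ (C ⊔ A)
2. Hence b : (C ⊔ A): entailed.

Yes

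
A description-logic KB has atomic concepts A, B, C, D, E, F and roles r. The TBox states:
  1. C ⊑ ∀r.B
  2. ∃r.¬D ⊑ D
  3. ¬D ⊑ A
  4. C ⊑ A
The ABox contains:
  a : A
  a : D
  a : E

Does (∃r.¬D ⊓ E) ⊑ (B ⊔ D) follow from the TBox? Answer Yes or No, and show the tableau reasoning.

1. (∃r.¬D ⊓ E) ⊑ (B ⊔ D)  ⇔  ((∃r.¬D ⊓ E) ⊓ (¬B ⊓ ¬D)) unsat w.r.t. T
   all branches close; clash {D, ¬D} at x₀
2. Hence (∃r.¬D ⊓ E) ⊑ (B ⊔ D): entailed.

Yes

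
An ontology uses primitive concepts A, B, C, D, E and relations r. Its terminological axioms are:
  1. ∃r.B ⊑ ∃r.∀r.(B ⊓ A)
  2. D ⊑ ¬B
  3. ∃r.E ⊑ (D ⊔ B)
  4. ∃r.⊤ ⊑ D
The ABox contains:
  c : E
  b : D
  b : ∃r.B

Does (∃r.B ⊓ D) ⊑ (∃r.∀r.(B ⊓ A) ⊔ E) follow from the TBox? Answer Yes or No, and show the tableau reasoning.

1. (∃r.B ⊓ D) ⊑ (∃r.∀r.(B ⊓ A) ⊔ E)  ⇔  ((∃r.B ⊓ D) ⊓ (∀r.∃r.(¬B ⊔ ¬A) ⊓ ¬E)) unsat w.r.t. T
   all branches close; clash {A, ¬A} at an ∃-successor
2. Hence (∃r.B ⊓ D) ⊑ (∃r.∀r.(B ⊓ A) ⊔ E): entailed.

Yes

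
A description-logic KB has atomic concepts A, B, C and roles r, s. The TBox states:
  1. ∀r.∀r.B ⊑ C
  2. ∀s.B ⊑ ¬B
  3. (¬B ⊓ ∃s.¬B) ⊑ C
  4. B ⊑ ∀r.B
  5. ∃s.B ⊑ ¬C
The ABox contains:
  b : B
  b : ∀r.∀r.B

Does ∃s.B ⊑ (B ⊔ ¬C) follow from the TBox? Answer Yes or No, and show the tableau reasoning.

1. ∃s.B ⊑ (B ⊔ ¬C)  ⇔  (∃s.B ⊓ (¬B ⊓ C)) unsat w.r.t. T
   all branches close; clash {C, ¬C} at x₀
2. Hence ∃s.B ⊑ (B ⊔ ¬C): entailed.

Yes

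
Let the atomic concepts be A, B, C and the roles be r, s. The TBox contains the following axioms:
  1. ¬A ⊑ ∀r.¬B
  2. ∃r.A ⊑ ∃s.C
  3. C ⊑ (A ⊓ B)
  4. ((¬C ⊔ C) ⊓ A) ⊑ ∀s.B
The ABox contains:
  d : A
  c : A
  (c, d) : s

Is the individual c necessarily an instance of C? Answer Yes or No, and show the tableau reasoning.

No

1. c : C?  L(c) = {A} ∪ {¬C}
   open: L(c) ⊇ {A, ¬C, ∀r.¬A, ∀s.B} — c ∉ C possible
2. Hence c : C: not entailed.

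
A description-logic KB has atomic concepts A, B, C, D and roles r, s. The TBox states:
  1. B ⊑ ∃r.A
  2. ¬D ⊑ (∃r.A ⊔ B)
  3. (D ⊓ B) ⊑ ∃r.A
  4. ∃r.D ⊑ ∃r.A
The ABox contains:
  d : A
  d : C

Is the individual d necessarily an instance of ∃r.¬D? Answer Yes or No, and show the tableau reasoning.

1. d : ∃r.¬D?  L(d) = {A, C} ∪ {∀r.D}
   open: L(d) ⊇ {A, C, D, ¬B, ∀r.D, …} — d ∉ ∃r.¬D possible
2. Hence d : ∃r.¬D: not entailed.

No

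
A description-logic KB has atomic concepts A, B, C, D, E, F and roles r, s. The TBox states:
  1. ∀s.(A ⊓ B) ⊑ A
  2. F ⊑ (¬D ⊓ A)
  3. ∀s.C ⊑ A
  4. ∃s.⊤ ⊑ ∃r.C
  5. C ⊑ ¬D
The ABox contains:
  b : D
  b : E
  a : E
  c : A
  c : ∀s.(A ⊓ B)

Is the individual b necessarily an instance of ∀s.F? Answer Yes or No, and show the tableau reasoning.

1. b : ∀s.F?  L(b) = {D, E} ∪ {∃s.¬F}
   open: L(b) ⊇ {D, E, ¬C, ¬F, ∃r.C, …} (+ ∃-successors) — b ∉ ∀s.F possible
2. Hence b : ∀s.F: not entailed.

No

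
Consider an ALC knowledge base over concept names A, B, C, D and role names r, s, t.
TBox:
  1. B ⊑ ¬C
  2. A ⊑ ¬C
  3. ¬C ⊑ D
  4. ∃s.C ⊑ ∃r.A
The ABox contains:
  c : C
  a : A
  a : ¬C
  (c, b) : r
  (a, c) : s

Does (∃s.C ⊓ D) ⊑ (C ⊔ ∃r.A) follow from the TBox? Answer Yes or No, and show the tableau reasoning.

1. (∃s.C ⊓ D) ⊑ (C ⊔ ∃r.A)  ⇔  ((∃s.C ⊓ D) ⊓ (¬C ⊓ ∀r.¬A)) unsat w.r.t. T
   all branches close; clash {A, ¬A} at an ∃-successor
2. Hence (∃s.C ⊓ D) ⊑ (C ⊔ ∃r.A): entailed.

Yes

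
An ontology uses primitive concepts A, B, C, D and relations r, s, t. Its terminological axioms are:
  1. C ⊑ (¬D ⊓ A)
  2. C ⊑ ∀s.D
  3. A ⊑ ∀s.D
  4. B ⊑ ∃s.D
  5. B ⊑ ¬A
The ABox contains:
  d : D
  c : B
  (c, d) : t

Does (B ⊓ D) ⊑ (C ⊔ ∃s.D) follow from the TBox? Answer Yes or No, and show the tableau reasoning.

1. (B ⊓ D) ⊑ (C ⊔ ∃s.D)  ⇔  ((B ⊓ D) ⊓ (¬C ⊓ ∀s.¬D)) unsat w.r.t. T
   all branches close; clash {D, ¬D} at an ∃-successor
2. Hence (B ⊓ D) ⊑ (C ⊔ ∃s.D): entailed.

Yes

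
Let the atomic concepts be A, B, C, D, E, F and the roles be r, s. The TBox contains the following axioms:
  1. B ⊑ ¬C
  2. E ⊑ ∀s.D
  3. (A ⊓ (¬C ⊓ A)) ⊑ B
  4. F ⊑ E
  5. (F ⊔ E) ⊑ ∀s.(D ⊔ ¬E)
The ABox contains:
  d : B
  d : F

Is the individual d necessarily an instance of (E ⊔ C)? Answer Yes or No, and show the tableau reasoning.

Yes

1. d : (E ⊔ C)?  L(d) = {B, F} ∪ {(¬E ⊓ ¬C)}
   clash {E, ¬E} at d — d ∈ (E ⊔ C)
2. Hence d : (E ⊔ C): entailed.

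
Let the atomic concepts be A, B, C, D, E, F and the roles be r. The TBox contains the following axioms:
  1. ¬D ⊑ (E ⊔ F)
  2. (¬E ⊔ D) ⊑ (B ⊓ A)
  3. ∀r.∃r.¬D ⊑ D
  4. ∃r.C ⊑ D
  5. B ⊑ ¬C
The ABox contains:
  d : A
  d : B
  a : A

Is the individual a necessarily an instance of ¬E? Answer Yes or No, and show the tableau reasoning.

No

1. a : ¬E?  L(a) = {A} ∪ {E}
   open: L(a) ⊇ {A, B, D, E, ¬C} — a ∉ ¬E possible
2. Hence a : ¬E: not entailed.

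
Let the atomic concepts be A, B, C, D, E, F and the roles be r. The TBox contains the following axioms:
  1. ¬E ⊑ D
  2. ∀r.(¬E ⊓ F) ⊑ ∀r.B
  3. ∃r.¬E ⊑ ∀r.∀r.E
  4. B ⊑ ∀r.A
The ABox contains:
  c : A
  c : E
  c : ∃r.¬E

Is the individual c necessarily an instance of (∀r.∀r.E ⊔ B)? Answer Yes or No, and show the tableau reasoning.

Yes

1. c : (∀r.∀r.E ⊔ B)?  L(c) = {A, E, ∃r.¬E} ∪ {(∃r.∃r.¬E ⊓ ¬B)}
   clash {E, ¬E} at an ∃-successor — c ∈ (∀r.∀r.E ⊔ B)
2. Hence c : (∀r.∀r.E ⊔ B): entailed.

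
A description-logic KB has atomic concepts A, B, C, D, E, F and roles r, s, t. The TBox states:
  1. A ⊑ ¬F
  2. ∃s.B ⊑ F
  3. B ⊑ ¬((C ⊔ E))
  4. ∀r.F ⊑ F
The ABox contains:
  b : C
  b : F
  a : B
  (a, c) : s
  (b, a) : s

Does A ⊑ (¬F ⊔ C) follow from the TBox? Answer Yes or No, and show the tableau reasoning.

Yes

1. A ⊑ (¬F ⊔ C)  ⇔  (A ⊓ (F ⊓ ¬C)) unsat w.r.t. T
   all branches close; clash {F, ¬F} at x₀
2. Hence A ⊑ (¬F ⊔ C): entailed.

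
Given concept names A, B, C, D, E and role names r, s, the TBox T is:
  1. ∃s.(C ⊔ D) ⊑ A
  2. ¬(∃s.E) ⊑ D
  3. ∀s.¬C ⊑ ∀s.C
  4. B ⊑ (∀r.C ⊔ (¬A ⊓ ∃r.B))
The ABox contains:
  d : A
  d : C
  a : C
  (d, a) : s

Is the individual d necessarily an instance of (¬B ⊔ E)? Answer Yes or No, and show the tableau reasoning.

1. d : (¬B ⊔ E)?  L(d) = {A, C} ∪ {(B ⊓ ¬E)}
   apply at d: B⊑(∀r.C ⊔ (¬A ⊓ ∃r.B))
   open: L(d) ⊇ {A, B, C, ¬E, ∀r.C, …} (+ ∃-successors) — d ∉ (¬B ⊔ E) possible
2. Hence d : (¬B ⊔ E): not entailed.

No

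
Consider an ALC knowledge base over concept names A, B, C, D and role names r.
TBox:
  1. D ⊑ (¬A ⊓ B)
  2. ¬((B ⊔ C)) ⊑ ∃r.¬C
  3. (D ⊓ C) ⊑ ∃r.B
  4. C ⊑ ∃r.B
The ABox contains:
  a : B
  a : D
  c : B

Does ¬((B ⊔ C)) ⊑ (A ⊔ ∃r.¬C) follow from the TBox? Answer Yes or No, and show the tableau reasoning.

1. ¬((B ⊔ C)) ⊑ (A ⊔ ∃r.¬C)  ⇔  ((¬B ⊓ ¬C) ⊓ (¬A ⊓ ∀r.C)) unsat w.r.t. T
   all branches close; clash {B, ¬B} at x₀
2. Hence ¬((B ⊔ C)) ⊑ (A ⊔ ∃r.¬C): entailed.

Yes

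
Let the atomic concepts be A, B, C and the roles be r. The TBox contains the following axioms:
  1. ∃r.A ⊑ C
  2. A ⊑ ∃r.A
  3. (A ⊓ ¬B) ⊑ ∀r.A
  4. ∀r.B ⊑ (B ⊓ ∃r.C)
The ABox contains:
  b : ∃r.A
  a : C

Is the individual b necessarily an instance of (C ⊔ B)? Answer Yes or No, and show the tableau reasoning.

Yes

1. b : (C ⊔ B)?  L(b) = {∃r.A} ∪ {(¬C ⊓ ¬B)}
   clash {C, ¬C} at b — b ∈ (C ⊔ B)
2. Hence b : (C ⊔ B): entailed.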